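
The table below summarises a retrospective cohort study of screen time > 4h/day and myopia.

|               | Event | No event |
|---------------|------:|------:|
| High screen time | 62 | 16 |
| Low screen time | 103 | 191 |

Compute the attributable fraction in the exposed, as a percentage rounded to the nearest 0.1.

55.9

Cells: a = 62, b = 16, c = 103, d = 191.
Risk in exposed = 62/78 = 0.79487; risk in unexposed = 103/294 = 0.35034.
RR = 0.79487/0.35034 = 2.26886
AR% = (RR − 1)/RR × 100 = (2.26886 − 1)/2.26886 × 100 = 55.9250%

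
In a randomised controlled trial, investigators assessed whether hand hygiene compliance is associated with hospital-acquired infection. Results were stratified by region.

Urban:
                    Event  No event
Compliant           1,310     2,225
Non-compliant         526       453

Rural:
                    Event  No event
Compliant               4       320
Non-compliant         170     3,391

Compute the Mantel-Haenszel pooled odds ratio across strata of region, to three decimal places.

0.494

OR_MH = Σ(aᵢdᵢ/nᵢ) / Σ(bᵢcᵢ/nᵢ), where nᵢ is the stratum total.
Stratum 1 (Urban): n = 4514; a·d/n = 1310·453/4514 = 131.4643; b·c/n = 2225·526/4514 = 259.2712
Stratum 2 (Rural): n = 3885; a·d/n = 4·3391/3885 = 3.4914; b·c/n = 320·170/3885 = 14.0026
OR_MH = (131.4643 + 3.4914) / (259.2712 + 14.0026) = 134.9557 / 273.2737 = 0.49385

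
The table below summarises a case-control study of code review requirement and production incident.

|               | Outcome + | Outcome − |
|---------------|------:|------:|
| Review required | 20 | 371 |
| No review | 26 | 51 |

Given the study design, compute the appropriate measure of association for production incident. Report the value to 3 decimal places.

Cells: a = 20, b = 371, c = 26, d = 51.
This is a case-control study: participants were sampled on outcome status, so risks in the source population cannot be estimated directly — relative risk is not valid here. The odds ratio is the appropriate measure.
OR = (a·d)/(b·c) = (20 × 51) / (371 × 26) = 1020 / 9646 = 0.10574

0.106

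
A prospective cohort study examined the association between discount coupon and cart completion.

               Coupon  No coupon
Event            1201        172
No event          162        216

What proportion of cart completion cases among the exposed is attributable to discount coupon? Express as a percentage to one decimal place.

49.7

Reading the table with exposure as columns: a = 1201 (Coupon, case), b = 162 (Coupon, non-case), c = 172 (No coupon, case), d = 216.
Risk in exposed = 1201/1363 = 0.88114; risk in unexposed = 172/388 = 0.44330.
RR = 0.88114/0.44330 = 1.98770
AR% = (RR − 1)/RR × 100 = (1.98770 − 1)/1.98770 × 100 = 49.6905%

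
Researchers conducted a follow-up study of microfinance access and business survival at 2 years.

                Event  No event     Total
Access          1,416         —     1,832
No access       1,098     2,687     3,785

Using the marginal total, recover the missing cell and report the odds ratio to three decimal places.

The missing cell is in the exposed row: 1832 − 1416 = 416.
So a = 1416, b = 416, c = 1098, d = 2687.
OR = (a·d)/(b·c) = (1416 × 2687) / (416 × 1098) = 3804792 / 456768 = 8.32981

8.330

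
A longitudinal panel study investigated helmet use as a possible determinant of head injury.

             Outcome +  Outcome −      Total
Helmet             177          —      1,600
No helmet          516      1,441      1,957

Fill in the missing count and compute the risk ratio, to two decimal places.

0.42

The missing cell is in the exposed row: 1600 − 177 = 1423.
So a = 177, b = 1423, c = 516, d = 1441.
RR = [a/(a+b)] / [c/(c+d)] = (177/1600) / (516/1957) = 0.11063/0.26367 = 0.41956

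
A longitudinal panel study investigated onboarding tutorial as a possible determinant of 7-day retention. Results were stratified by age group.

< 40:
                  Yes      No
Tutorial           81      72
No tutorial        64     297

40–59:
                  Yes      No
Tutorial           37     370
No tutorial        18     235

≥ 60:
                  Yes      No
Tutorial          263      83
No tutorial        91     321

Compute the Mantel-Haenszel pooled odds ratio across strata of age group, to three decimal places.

5.905

OR_MH = Σ(aᵢdᵢ/nᵢ) / Σ(bᵢcᵢ/nᵢ), where nᵢ is the stratum total.
Stratum 1 (< 40): n = 514; a·d/n = 81·297/514 = 46.8035; b·c/n = 72·64/514 = 8.9650
Stratum 2 (40–59): n = 660; a·d/n = 37·235/660 = 13.1742; b·c/n = 370·18/660 = 10.0909
Stratum 3 (≥ 60): n = 758; a·d/n = 263·321/758 = 111.3760; b·c/n = 83·91/758 = 9.9644
OR_MH = (46.8035 + 13.1742 + 111.3760) / (8.9650 + 10.0909 + 9.9644) = 171.3537 / 29.0203 = 5.90462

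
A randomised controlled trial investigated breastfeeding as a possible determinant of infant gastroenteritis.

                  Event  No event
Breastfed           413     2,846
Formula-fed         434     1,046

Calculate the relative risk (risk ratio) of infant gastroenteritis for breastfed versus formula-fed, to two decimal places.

0.43

Cells: a = 413, b = 2846, c = 434, d = 1046.
Risk in exposed = 413/3259 = 0.12673; risk in unexposed = 434/1480 = 0.29324.
RR = 0.12673 / 0.29324 = 0.43215
The risk is 57% lower among the exposed than among the unexposed.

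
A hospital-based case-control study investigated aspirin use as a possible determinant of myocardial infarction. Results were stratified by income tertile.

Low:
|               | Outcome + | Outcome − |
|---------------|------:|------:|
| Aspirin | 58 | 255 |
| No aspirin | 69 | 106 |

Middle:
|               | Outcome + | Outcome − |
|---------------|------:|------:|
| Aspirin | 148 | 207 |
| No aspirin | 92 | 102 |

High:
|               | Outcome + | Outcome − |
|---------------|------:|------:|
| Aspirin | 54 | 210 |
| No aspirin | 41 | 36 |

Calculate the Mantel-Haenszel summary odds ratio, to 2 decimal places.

OR_MH = Σ(aᵢdᵢ/nᵢ) / Σ(bᵢcᵢ/nᵢ), where nᵢ is the stratum total.
Stratum 1 (Low): n = 488; a·d/n = 58·106/488 = 12.5984; b·c/n = 255·69/488 = 36.0553
Stratum 2 (Middle): n = 549; a·d/n = 148·102/549 = 27.4973; b·c/n = 207·92/549 = 34.6885
Stratum 3 (High): n = 341; a·d/n = 54·36/341 = 5.7009; b·c/n = 210·41/341 = 25.2493
OR_MH = (12.5984 + 27.4973 + 5.7009) / (36.0553 + 34.6885 + 25.2493) = 45.7965 / 95.9931 = 0.47708

0.48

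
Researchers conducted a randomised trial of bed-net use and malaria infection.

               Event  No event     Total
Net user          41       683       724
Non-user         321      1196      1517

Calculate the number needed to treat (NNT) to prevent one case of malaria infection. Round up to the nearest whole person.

Risk in treated group = 41/724 = 0.05663; risk in control = 321/1517 = 0.21160.
Absolute risk reduction = 0.21160 − 0.05663 = 0.15497
NNT = 1 / ARR = 1 / 0.15497 = 6.453 → round up → 7

7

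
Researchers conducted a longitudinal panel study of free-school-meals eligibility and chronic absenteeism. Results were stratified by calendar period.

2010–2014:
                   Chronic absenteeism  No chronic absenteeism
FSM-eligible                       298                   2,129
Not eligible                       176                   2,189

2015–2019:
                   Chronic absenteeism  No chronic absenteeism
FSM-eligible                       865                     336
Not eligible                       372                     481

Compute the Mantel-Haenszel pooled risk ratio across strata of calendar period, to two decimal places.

1.65

RR_MH = Σ(aᵢ·n₀ᵢ/nᵢ) / Σ(cᵢ·n₁ᵢ/nᵢ), with n₁ᵢ = aᵢ+bᵢ (exposed), n₀ᵢ = cᵢ+dᵢ (unexposed), nᵢ = n₁ᵢ+n₀ᵢ.
Stratum 1 (2010–2014): n₁ = 2427, n₀ = 2365, n = 4792; a·n₀/n = 298·2365/4792 = 147.0722; c·n₁/n = 176·2427/4792 = 89.1386
Stratum 2 (2015–2019): n₁ = 1201, n₀ = 853, n = 2054; a·n₀/n = 865·853/2054 = 359.2235; c·n₁/n = 372·1201/2054 = 217.5131
RR_MH = (147.0722 + 359.2235) / (89.1386 + 217.5131) = 506.2957 / 306.6517 = 1.65104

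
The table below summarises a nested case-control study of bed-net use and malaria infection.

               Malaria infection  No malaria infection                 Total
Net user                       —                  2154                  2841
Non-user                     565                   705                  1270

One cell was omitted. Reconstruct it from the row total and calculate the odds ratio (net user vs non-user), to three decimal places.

0.398

The missing cell is in the exposed row: 2841 − 2154 = 687.
So a = 687, b = 2154, c = 565, d = 705.
OR = (a·d)/(b·c) = (687 × 705) / (2154 × 565) = 484335 / 1217010 = 0.39797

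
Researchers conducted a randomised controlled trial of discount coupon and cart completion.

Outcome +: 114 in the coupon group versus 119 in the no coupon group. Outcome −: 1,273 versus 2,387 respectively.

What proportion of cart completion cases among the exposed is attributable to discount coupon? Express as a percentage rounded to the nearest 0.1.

42.2

From the description: a = 114, b = 1273, c = 119, d = 2387.
Risk in exposed = 114/1387 = 0.08219; risk in unexposed = 119/2506 = 0.04749.
RR = 0.08219/0.04749 = 1.73086
AR% = (RR − 1)/RR × 100 = (1.73086 − 1)/1.73086 × 100 = 42.2253%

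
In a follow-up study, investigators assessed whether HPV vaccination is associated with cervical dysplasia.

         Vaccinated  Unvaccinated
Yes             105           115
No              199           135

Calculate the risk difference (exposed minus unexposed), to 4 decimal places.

Reading the table with exposure as columns: a = 105 (Vaccinated, case), b = 199 (Vaccinated, non-case), c = 115 (Unvaccinated, case), d = 135.
Risk in exposed = 105/304 = 0.345395; risk in unexposed = 115/250 = 0.460000.
Risk difference = 0.345395 − 0.460000 = -0.114605

-0.1146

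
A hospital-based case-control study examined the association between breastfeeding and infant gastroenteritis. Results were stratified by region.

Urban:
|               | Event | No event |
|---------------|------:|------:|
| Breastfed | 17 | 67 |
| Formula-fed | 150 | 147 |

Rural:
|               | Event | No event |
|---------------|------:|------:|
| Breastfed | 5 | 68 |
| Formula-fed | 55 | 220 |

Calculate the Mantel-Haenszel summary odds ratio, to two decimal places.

OR_MH = Σ(aᵢdᵢ/nᵢ) / Σ(bᵢcᵢ/nᵢ), where nᵢ is the stratum total.
Stratum 1 (Urban): n = 381; a·d/n = 17·147/381 = 6.5591; b·c/n = 67·150/381 = 26.3780
Stratum 2 (Rural): n = 348; a·d/n = 5·220/348 = 3.1609; b·c/n = 68·55/348 = 10.7471
OR_MH = (6.5591 + 3.1609) / (26.3780 + 10.7471) = 9.7200 / 37.1251 = 0.26182

0.26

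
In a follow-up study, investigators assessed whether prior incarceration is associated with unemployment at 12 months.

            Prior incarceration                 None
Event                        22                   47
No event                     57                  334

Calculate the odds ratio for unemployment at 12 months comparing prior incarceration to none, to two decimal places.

Reading the table with exposure as columns: a = 22 (Prior incarceration, case), b = 57 (Prior incarceration, non-case), c = 47 (None, case), d = 334.
OR = (a·d)/(b·c) = (22 × 334) / (57 × 47) = 7348 / 2679 = 2.74281
The odds of unemployment at 12 months are about 2.74 times as high in the prior incarceration group.

2.74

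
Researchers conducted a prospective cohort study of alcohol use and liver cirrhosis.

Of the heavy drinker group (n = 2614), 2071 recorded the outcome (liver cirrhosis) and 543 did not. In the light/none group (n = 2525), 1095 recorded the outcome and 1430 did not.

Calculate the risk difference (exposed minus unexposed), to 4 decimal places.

0.3586

From the description: a = 2071, b = 543, c = 1095, d = 1430.
Risk in exposed = 2071/2614 = 0.792272; risk in unexposed = 1095/2525 = 0.433663.
Risk difference = 0.792272 − 0.433663 = 0.358609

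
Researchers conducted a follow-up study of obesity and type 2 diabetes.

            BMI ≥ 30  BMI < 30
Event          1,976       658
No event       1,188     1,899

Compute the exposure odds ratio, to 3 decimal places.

Reading the table with exposure as columns: a = 1976 (BMI ≥ 30, case), b = 1188 (BMI ≥ 30, non-case), c = 658 (BMI < 30, case), d = 1899.
OR = (a·d)/(b·c) = (1976 × 1899) / (1188 × 658) = 3752424 / 781704 = 4.80031
The odds of type 2 diabetes are about 4.80 times as high in the bmi ≥ 30 group.

4.800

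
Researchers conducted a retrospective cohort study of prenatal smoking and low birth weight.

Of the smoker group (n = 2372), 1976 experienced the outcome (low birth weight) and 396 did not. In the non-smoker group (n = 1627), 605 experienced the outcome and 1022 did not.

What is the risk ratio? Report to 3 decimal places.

From the description: a = 1976, b = 396, c = 605, d = 1022.
Risk in exposed = 1976/2372 = 0.83305; risk in unexposed = 605/1627 = 0.37185.
RR = 0.83305 / 0.37185 = 2.24029
The risk among the exposed is 2.24 times that among the unexposed.

2.240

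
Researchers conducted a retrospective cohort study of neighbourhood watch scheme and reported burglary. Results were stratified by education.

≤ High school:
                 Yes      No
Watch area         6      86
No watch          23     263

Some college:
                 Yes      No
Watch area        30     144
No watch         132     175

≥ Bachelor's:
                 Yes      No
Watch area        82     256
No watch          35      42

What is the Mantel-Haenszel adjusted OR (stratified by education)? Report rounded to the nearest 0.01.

0.35

OR_MH = Σ(aᵢdᵢ/nᵢ) / Σ(bᵢcᵢ/nᵢ), where nᵢ is the stratum total.
Stratum 1 (≤ High school): n = 378; a·d/n = 6·263/378 = 4.1746; b·c/n = 86·23/378 = 5.2328
Stratum 2 (Some college): n = 481; a·d/n = 30·175/481 = 10.9148; b·c/n = 144·132/481 = 39.5177
Stratum 3 (≥ Bachelor's): n = 415; a·d/n = 82·42/415 = 8.2988; b·c/n = 256·35/415 = 21.5904
OR_MH = (4.1746 + 10.9148 + 8.2988) / (5.2328 + 39.5177 + 21.5904) = 23.3882 / 66.3408 = 0.35255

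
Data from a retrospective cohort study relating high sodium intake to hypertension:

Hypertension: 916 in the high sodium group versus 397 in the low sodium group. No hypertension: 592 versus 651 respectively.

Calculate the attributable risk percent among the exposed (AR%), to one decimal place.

From the description: a = 916, b = 592, c = 397, d = 651.
Risk in exposed = 916/1508 = 0.60743; risk in unexposed = 397/1048 = 0.37882.
RR = 0.60743/0.37882 = 1.60349
AR% = (RR − 1)/RR × 100 = (1.60349 − 1)/1.60349 × 100 = 37.6358%

37.6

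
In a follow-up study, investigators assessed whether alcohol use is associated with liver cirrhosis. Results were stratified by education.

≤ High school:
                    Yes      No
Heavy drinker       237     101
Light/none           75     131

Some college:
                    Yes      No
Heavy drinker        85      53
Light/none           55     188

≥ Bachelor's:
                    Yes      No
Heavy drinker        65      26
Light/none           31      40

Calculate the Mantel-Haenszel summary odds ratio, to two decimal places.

4.33

OR_MH = Σ(aᵢdᵢ/nᵢ) / Σ(bᵢcᵢ/nᵢ), where nᵢ is the stratum total.
Stratum 1 (≤ High school): n = 544; a·d/n = 237·131/544 = 57.0717; b·c/n = 101·75/544 = 13.9246
Stratum 2 (Some college): n = 381; a·d/n = 85·188/381 = 41.9423; b·c/n = 53·55/381 = 7.6509
Stratum 3 (≥ Bachelor's): n = 162; a·d/n = 65·40/162 = 16.0494; b·c/n = 26·31/162 = 4.9753
OR_MH = (57.0717 + 41.9423 + 16.0494) / (13.9246 + 7.6509 + 4.9753) = 115.0633 / 26.5509 = 4.33370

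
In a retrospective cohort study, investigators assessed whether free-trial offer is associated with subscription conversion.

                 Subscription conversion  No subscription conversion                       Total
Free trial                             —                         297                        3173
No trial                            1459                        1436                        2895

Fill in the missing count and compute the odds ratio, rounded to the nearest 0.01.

9.53

The missing cell is in the exposed row: 3173 − 297 = 2876.
So a = 2876, b = 297, c = 1459, d = 1436.
OR = (a·d)/(b·c) = (2876 × 1436) / (297 × 1459) = 4129936 / 433323 = 9.53085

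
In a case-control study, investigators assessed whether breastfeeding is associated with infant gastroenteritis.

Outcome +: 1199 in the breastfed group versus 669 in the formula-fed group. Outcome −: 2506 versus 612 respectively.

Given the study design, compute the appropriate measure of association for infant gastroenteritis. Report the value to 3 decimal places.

0.438

From the description: a = 1199, b = 2506, c = 669, d = 612.
This is a case-control study: participants were sampled on outcome status, so risks in the source population cannot be estimated directly — relative risk is not valid here. The odds ratio is the appropriate measure.
OR = (a·d)/(b·c) = (1199 × 612) / (2506 × 669) = 733788 / 1676514 = 0.43769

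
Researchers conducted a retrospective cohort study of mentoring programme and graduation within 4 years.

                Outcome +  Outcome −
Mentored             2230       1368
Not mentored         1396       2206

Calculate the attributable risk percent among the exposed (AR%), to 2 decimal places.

Cells: a = 2230, b = 1368, c = 1396, d = 2206.
Risk in exposed = 2230/3598 = 0.61979; risk in unexposed = 1396/3602 = 0.38756.
RR = 0.61979/0.38756 = 1.59920
AR% = (RR − 1)/RR × 100 = (1.59920 − 1)/1.59920 × 100 = 37.4686%

37.47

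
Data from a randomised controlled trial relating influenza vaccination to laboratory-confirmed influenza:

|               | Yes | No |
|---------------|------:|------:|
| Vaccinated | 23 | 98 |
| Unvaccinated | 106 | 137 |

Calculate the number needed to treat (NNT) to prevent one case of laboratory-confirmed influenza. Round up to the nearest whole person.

5

Risk in treated group = 23/121 = 0.19008; risk in control = 106/243 = 0.43621.
Absolute risk reduction = 0.43621 − 0.19008 = 0.24613
NNT = 1 / ARR = 1 / 0.24613 = 4.063 → round up → 5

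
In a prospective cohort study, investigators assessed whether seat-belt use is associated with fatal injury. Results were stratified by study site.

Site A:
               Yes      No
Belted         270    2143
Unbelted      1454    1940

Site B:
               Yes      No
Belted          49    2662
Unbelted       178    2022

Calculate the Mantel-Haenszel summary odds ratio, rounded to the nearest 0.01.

0.17

OR_MH = Σ(aᵢdᵢ/nᵢ) / Σ(bᵢcᵢ/nᵢ), where nᵢ is the stratum total.
Stratum 1 (Site A): n = 5807; a·d/n = 270·1940/5807 = 90.2015; b·c/n = 2143·1454/5807 = 536.5803
Stratum 2 (Site B): n = 4911; a·d/n = 49·2022/4911 = 20.1747; b·c/n = 2662·178/4911 = 96.4846
OR_MH = (90.2015 + 20.1747) / (536.5803 + 96.4846) = 110.3762 / 633.0650 = 0.17435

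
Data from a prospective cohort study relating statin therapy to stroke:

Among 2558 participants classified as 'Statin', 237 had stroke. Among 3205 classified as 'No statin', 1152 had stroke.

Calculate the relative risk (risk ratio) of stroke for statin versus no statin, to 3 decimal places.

0.258

From the description: a = 237, b = 2321, c = 1152, d = 2053.
Risk in exposed = 237/2558 = 0.09265; risk in unexposed = 1152/3205 = 0.35944.
RR = 0.09265 / 0.35944 = 0.25776
The risk is 74% lower among the exposed than among the unexposed.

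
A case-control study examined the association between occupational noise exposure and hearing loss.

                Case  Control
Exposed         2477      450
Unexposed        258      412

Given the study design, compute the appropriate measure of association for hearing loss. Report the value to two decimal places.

Cells: a = 2477, b = 450, c = 258, d = 412.
This is a case-control study: participants were sampled on outcome status, so risks in the source population cannot be estimated directly — relative risk is not valid here. The odds ratio is the appropriate measure.
OR = (a·d)/(b·c) = (2477 × 412) / (450 × 258) = 1020524 / 116100 = 8.79004

8.79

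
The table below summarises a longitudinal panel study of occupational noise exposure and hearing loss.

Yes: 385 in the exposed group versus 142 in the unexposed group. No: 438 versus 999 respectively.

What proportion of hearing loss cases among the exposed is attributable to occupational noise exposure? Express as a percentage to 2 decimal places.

From the description: a = 385, b = 438, c = 142, d = 999.
Risk in exposed = 385/823 = 0.46780; risk in unexposed = 142/1141 = 0.12445.
RR = 0.46780/0.12445 = 3.75888
AR% = (RR − 1)/RR × 100 = (3.75888 − 1)/3.75888 × 100 = 73.3963%

73.40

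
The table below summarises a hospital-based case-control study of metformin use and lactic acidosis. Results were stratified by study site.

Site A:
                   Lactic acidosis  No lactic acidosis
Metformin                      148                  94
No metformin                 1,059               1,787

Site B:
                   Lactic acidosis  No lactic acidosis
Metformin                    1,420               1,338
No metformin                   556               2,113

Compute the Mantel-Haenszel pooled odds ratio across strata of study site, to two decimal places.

3.77

OR_MH = Σ(aᵢdᵢ/nᵢ) / Σ(bᵢcᵢ/nᵢ), where nᵢ is the stratum total.
Stratum 1 (Site A): n = 3088; a·d/n = 148·1787/3088 = 85.6464; b·c/n = 94·1059/3088 = 32.2364
Stratum 2 (Site B): n = 5427; a·d/n = 1420·2113/5427 = 552.8764; b·c/n = 1338·556/5427 = 137.0790
OR_MH = (85.6464 + 552.8764) / (32.2364 + 137.0790) = 638.5227 / 169.3154 = 3.77120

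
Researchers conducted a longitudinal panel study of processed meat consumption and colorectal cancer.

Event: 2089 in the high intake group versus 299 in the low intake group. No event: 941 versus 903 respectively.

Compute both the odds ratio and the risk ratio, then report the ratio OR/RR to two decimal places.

2.42

From the description: a = 2089, b = 941, c = 299, d = 903.
OR = (2089·903)/(941·299) = 1886367/281359 = 6.70448
Risk in exposed = 2089/3030 = 0.68944; risk in unexposed = 299/1202 = 0.24875; RR = 2.77159
OR/RR = 6.70448 / 2.77159 = 2.41900
The outcome is not rare, so the OR lies further from 1 than the RR.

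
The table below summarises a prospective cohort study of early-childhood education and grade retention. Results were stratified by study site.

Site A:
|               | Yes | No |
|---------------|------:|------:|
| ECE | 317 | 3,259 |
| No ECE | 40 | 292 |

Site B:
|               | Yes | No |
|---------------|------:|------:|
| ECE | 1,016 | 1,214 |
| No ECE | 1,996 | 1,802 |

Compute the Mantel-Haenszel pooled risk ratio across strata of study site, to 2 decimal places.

RR_MH = Σ(aᵢ·n₀ᵢ/nᵢ) / Σ(cᵢ·n₁ᵢ/nᵢ), with n₁ᵢ = aᵢ+bᵢ (exposed), n₀ᵢ = cᵢ+dᵢ (unexposed), nᵢ = n₁ᵢ+n₀ᵢ.
Stratum 1 (Site A): n₁ = 3576, n₀ = 332, n = 3908; a·n₀/n = 317·332/3908 = 26.9304; c·n₁/n = 40·3576/3908 = 36.6018
Stratum 2 (Site B): n₁ = 2230, n₀ = 3798, n = 6028; a·n₀/n = 1016·3798/6028 = 640.1407; c·n₁/n = 1996·2230/6028 = 738.4008
RR_MH = (26.9304 + 640.1407) / (36.6018 + 738.4008) = 667.0711 / 775.0026 = 0.86073

0.86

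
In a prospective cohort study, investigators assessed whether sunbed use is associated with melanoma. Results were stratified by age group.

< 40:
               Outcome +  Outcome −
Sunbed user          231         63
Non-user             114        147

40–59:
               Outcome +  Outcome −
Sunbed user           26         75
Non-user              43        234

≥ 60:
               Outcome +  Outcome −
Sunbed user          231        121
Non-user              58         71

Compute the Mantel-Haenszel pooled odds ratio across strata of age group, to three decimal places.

OR_MH = Σ(aᵢdᵢ/nᵢ) / Σ(bᵢcᵢ/nᵢ), where nᵢ is the stratum total.
Stratum 1 (< 40): n = 555; a·d/n = 231·147/555 = 61.1838; b·c/n = 63·114/555 = 12.9405
Stratum 2 (40–59): n = 378; a·d/n = 26·234/378 = 16.0952; b·c/n = 75·43/378 = 8.5317
Stratum 3 (≥ 60): n = 481; a·d/n = 231·71/481 = 34.0977; b·c/n = 121·58/481 = 14.5904
OR_MH = (61.1838 + 16.0952 + 34.0977) / (12.9405 + 8.5317 + 14.5904) = 111.3767 / 36.0627 = 3.08842

3.088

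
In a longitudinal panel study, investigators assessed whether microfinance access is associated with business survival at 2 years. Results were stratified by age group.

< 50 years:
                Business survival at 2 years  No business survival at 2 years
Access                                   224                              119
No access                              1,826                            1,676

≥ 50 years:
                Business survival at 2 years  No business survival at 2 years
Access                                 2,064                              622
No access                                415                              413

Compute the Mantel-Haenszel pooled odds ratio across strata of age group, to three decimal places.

OR_MH = Σ(aᵢdᵢ/nᵢ) / Σ(bᵢcᵢ/nᵢ), where nᵢ is the stratum total.
Stratum 1 (< 50 years): n = 3845; a·d/n = 224·1676/3845 = 97.6395; b·c/n = 119·1826/3845 = 56.5134
Stratum 2 (≥ 50 years): n = 3514; a·d/n = 2064·413/3514 = 242.5817; b·c/n = 622·415/3514 = 73.4576
OR_MH = (97.6395 + 242.5817) / (56.5134 + 73.4576) = 340.2212 / 129.9710 = 2.61767

2.618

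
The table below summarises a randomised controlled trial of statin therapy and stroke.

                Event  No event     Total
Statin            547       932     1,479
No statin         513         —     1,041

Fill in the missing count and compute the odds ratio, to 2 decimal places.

0.60

The missing cell is in the unexposed row: 1041 − 513 = 528.
So a = 547, b = 932, c = 513, d = 528.
OR = (a·d)/(b·c) = (547 × 528) / (932 × 513) = 288816 / 478116 = 0.60407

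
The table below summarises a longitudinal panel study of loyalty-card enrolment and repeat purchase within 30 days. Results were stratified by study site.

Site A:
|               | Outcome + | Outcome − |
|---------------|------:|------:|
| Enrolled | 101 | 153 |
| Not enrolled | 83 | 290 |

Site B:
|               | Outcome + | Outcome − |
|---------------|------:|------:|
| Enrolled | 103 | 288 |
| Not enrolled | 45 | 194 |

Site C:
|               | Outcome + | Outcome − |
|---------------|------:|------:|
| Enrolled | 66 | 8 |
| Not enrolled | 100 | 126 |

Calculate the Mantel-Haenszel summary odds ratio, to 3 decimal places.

2.441

OR_MH = Σ(aᵢdᵢ/nᵢ) / Σ(bᵢcᵢ/nᵢ), where nᵢ is the stratum total.
Stratum 1 (Site A): n = 627; a·d/n = 101·290/627 = 46.7145; b·c/n = 153·83/627 = 20.2536
Stratum 2 (Site B): n = 630; a·d/n = 103·194/630 = 31.7175; b·c/n = 288·45/630 = 20.5714
Stratum 3 (Site C): n = 300; a·d/n = 66·126/300 = 27.7200; b·c/n = 8·100/300 = 2.6667
OR_MH = (46.7145 + 31.7175 + 27.7200) / (20.2536 + 20.5714 + 2.6667) = 106.1520 / 43.4917 = 2.44074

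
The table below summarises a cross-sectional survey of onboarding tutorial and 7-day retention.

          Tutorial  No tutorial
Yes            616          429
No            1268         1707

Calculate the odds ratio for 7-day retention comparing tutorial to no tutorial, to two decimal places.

Reading the table with exposure as columns: a = 616 (Tutorial, case), b = 1268 (Tutorial, non-case), c = 429 (No tutorial, case), d = 1707.
OR = (a·d)/(b·c) = (616 × 1707) / (1268 × 429) = 1051512 / 543972 = 1.93303
The odds of 7-day retention are about 1.93 times as high in the tutorial group.

1.93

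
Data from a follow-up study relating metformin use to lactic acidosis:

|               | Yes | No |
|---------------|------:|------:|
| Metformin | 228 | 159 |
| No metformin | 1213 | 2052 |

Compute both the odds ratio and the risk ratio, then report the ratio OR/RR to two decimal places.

1.53

Cells: a = 228, b = 159, c = 1213, d = 2052.
OR = (228·2052)/(159·1213) = 467856/192867 = 2.42580
Risk in exposed = 228/387 = 0.58915; risk in unexposed = 1213/3265 = 0.37152; RR = 1.58579
OR/RR = 2.42580 / 1.58579 = 1.52971
The outcome is not rare, so the OR lies further from 1 than the RR.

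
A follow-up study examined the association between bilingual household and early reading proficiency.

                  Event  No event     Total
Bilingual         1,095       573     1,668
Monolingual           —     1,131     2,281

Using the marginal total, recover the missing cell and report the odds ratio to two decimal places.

The missing cell is in the unexposed row: 2281 − 1131 = 1150.
So a = 1095, b = 573, c = 1150, d = 1131.
OR = (a·d)/(b·c) = (1095 × 1131) / (573 × 1150) = 1238445 / 658950 = 1.87942

1.88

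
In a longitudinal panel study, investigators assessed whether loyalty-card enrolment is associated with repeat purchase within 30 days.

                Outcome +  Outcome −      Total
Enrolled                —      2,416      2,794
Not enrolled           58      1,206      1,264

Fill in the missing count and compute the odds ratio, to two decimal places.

3.25

The missing cell is in the exposed row: 2794 − 2416 = 378.
So a = 378, b = 2416, c = 58, d = 1206.
OR = (a·d)/(b·c) = (378 × 1206) / (2416 × 58) = 455868 / 140128 = 3.25323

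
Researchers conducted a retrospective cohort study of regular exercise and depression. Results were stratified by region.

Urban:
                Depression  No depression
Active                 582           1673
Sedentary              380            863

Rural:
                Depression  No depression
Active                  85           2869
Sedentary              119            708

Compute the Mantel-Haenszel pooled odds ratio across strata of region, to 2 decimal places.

OR_MH = Σ(aᵢdᵢ/nᵢ) / Σ(bᵢcᵢ/nᵢ), where nᵢ is the stratum total.
Stratum 1 (Urban): n = 3498; a·d/n = 582·863/3498 = 143.5866; b·c/n = 1673·380/3498 = 181.7439
Stratum 2 (Rural): n = 3781; a·d/n = 85·708/3781 = 15.9164; b·c/n = 2869·119/3781 = 90.2965
OR_MH = (143.5866 + 15.9164) / (181.7439 + 90.2965) = 159.5030 / 272.0403 = 0.58632

0.59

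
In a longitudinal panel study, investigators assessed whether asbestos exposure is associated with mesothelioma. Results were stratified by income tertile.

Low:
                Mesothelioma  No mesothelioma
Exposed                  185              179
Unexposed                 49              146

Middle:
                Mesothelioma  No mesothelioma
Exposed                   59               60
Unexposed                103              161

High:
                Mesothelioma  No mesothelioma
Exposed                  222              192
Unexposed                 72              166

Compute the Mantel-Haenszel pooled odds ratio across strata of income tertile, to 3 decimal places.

OR_MH = Σ(aᵢdᵢ/nᵢ) / Σ(bᵢcᵢ/nᵢ), where nᵢ is the stratum total.
Stratum 1 (Low): n = 559; a·d/n = 185·146/559 = 48.3184; b·c/n = 179·49/559 = 15.6905
Stratum 2 (Middle): n = 383; a·d/n = 59·161/383 = 24.8016; b·c/n = 60·103/383 = 16.1358
Stratum 3 (High): n = 652; a·d/n = 222·166/652 = 56.5215; b·c/n = 192·72/652 = 21.2025
OR_MH = (48.3184 + 24.8016 + 56.5215) / (15.6905 + 16.1358 + 21.2025) = 129.6415 / 53.0287 = 2.44474

2.445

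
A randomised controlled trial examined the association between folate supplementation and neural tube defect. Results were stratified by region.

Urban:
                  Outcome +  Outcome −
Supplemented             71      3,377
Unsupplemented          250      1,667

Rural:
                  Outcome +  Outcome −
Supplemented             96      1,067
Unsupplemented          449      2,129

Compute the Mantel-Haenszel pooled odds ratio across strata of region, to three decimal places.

OR_MH = Σ(aᵢdᵢ/nᵢ) / Σ(bᵢcᵢ/nᵢ), where nᵢ is the stratum total.
Stratum 1 (Urban): n = 5365; a·d/n = 71·1667/5365 = 22.0610; b·c/n = 3377·250/5365 = 157.3625
Stratum 2 (Rural): n = 3741; a·d/n = 96·2129/3741 = 54.6335; b·c/n = 1067·449/3741 = 128.0628
OR_MH = (22.0610 + 54.6335) / (157.3625 + 128.0628) = 76.6945 / 285.4254 = 0.26870

0.269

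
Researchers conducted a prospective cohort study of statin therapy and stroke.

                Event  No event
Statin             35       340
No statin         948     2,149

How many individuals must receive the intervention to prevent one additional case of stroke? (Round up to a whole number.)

5

Risk in treated group = 35/375 = 0.09333; risk in control = 948/3097 = 0.30610.
Absolute risk reduction = 0.30610 − 0.09333 = 0.21277
NNT = 1 / ARR = 1 / 0.21277 = 4.700 → round up → 5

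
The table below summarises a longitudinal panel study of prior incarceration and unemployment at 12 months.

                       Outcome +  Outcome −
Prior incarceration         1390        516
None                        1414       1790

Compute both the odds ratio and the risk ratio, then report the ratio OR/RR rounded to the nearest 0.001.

2.064

Cells: a = 1390, b = 516, c = 1414, d = 1790.
OR = (1390·1790)/(516·1414) = 2488100/729624 = 3.41011
Risk in exposed = 1390/1906 = 0.72928; risk in unexposed = 1414/3204 = 0.44132; RR = 1.65248
OR/RR = 3.41011 / 1.65248 = 2.06364
The outcome is not rare, so the OR lies further from 1 than the RR.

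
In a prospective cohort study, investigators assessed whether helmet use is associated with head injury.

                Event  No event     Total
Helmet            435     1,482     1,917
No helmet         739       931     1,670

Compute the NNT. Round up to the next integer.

Risk in treated group = 435/1917 = 0.22692; risk in control = 739/1670 = 0.44251.
Absolute risk reduction = 0.44251 − 0.22692 = 0.21560
NNT = 1 / ARR = 1 / 0.21560 = 4.638 → round up → 5

5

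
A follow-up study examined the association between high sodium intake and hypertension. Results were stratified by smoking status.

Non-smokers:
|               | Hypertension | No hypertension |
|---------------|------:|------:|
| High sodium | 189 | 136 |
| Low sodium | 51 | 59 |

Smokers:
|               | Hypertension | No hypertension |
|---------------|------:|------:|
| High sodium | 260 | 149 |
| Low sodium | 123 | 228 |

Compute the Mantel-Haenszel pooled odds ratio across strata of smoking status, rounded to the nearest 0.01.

OR_MH = Σ(aᵢdᵢ/nᵢ) / Σ(bᵢcᵢ/nᵢ), where nᵢ is the stratum total.
Stratum 1 (Non-smokers): n = 435; a·d/n = 189·59/435 = 25.6345; b·c/n = 136·51/435 = 15.9448
Stratum 2 (Smokers): n = 760; a·d/n = 260·228/760 = 78.0000; b·c/n = 149·123/760 = 24.1145
OR_MH = (25.6345 + 78.0000) / (15.9448 + 24.1145) = 103.6345 / 40.0593 = 2.58703

2.59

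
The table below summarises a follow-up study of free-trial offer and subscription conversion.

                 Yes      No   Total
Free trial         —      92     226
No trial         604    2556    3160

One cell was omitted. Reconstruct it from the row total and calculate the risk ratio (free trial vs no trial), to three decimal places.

3.102

The missing cell is in the exposed row: 226 − 92 = 134.
So a = 134, b = 92, c = 604, d = 2556.
RR = [a/(a+b)] / [c/(c+d)] = (134/226) / (604/3160) = 0.59292/0.19114 = 3.10203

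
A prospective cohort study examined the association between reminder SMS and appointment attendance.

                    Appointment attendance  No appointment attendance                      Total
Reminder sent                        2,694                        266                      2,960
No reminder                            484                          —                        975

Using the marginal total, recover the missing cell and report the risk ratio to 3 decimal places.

1.833

The missing cell is in the unexposed row: 975 − 484 = 491.
So a = 2694, b = 266, c = 484, d = 491.
RR = [a/(a+b)] / [c/(c+d)] = (2694/2960) / (484/975) = 0.91014/0.49641 = 1.83343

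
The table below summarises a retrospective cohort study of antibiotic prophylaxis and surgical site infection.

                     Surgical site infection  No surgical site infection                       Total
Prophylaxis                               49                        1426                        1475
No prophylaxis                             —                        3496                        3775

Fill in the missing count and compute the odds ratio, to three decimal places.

The missing cell is in the unexposed row: 3775 − 3496 = 279.
So a = 49, b = 1426, c = 279, d = 3496.
OR = (a·d)/(b·c) = (49 × 3496) / (1426 × 279) = 171304 / 397854 = 0.43057

0.431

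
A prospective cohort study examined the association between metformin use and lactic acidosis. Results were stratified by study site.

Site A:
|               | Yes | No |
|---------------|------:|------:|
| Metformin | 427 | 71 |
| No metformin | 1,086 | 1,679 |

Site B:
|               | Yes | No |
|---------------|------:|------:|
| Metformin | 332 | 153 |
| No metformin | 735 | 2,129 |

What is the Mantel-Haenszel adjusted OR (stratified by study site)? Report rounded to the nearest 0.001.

7.530

OR_MH = Σ(aᵢdᵢ/nᵢ) / Σ(bᵢcᵢ/nᵢ), where nᵢ is the stratum total.
Stratum 1 (Site A): n = 3263; a·d/n = 427·1679/3263 = 219.7159; b·c/n = 71·1086/3263 = 23.6304
Stratum 2 (Site B): n = 3349; a·d/n = 332·2129/3349 = 211.0564; b·c/n = 153·735/3349 = 33.5787
OR_MH = (219.7159 + 211.0564) / (23.6304 + 33.5787) = 430.7723 / 57.2091 = 7.52979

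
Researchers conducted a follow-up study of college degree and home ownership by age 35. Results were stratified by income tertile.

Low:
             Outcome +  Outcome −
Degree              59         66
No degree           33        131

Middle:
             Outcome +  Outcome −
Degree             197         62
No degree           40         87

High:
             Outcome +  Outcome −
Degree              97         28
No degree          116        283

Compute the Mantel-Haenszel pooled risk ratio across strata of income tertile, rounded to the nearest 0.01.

RR_MH = Σ(aᵢ·n₀ᵢ/nᵢ) / Σ(cᵢ·n₁ᵢ/nᵢ), with n₁ᵢ = aᵢ+bᵢ (exposed), n₀ᵢ = cᵢ+dᵢ (unexposed), nᵢ = n₁ᵢ+n₀ᵢ.
Stratum 1 (Low): n₁ = 125, n₀ = 164, n = 289; a·n₀/n = 59·164/289 = 33.4810; c·n₁/n = 33·125/289 = 14.2734
Stratum 2 (Middle): n₁ = 259, n₀ = 127, n = 386; a·n₀/n = 197·127/386 = 64.8161; c·n₁/n = 40·259/386 = 26.8394
Stratum 3 (High): n₁ = 125, n₀ = 399, n = 524; a·n₀/n = 97·399/524 = 73.8607; c·n₁/n = 116·125/524 = 27.6718
RR_MH = (33.4810 + 64.8161 + 73.8607) / (14.2734 + 26.8394 + 27.6718) = 172.1577 / 68.7845 = 2.50286

2.50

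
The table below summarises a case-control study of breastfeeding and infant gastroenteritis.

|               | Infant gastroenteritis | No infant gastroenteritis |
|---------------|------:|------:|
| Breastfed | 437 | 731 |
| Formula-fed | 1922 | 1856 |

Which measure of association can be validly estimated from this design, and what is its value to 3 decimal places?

0.577

Cells: a = 437, b = 731, c = 1922, d = 1856.
This is a case-control study: participants were sampled on outcome status, so risks in the source population cannot be estimated directly — relative risk is not valid here. The odds ratio is the appropriate measure.
OR = (a·d)/(b·c) = (437 × 1856) / (731 × 1922) = 811072 / 1404982 = 0.57728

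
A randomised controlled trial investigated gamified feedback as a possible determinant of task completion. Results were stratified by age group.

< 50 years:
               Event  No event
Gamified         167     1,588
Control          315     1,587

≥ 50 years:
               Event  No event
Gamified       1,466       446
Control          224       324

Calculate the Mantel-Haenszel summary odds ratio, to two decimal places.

1.50

OR_MH = Σ(aᵢdᵢ/nᵢ) / Σ(bᵢcᵢ/nᵢ), where nᵢ is the stratum total.
Stratum 1 (< 50 years): n = 3657; a·d/n = 167·1587/3657 = 72.4717; b·c/n = 1588·315/3657 = 136.7842
Stratum 2 (≥ 50 years): n = 2460; a·d/n = 1466·324/2460 = 193.0829; b·c/n = 446·224/2460 = 40.6114
OR_MH = (72.4717 + 193.0829) / (136.7842 + 40.6114) = 265.5546 / 177.3956 = 1.49696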